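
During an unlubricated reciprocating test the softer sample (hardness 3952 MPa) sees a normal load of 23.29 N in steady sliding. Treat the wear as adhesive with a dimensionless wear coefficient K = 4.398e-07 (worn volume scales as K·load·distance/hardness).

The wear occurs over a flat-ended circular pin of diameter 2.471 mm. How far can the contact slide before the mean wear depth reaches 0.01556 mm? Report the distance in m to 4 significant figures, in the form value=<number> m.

value=2.879e+04 m

The intermediates are printed rounded. The algebra maintains full float precision — a single final rounding: four significant digits.
Convert: Hardness H = 3952 MPa = 3.952e+09 Pa.
Convert: Pin diameter d = 2.471 mm = 0.002471 m. Contact area A = π·d²/4 = π·(0.002471 m)²/4 = 4.796e-06 m².
Convert: Depth limit h_lim = 0.01556 mm = 1.556e-05 m.
Restated in SI base units: W = 23.29 N, H = 3.952e+09 Pa, K = 4.398e-07.
Wearable volume V_lim = h_lim·A = 1.556e-05 · 4.796e-06 = 7.462e-11 m³.
So the life L = V_lim·H/(K·W) = 7.462e-11 · 3.952e+09 / (4.398e-07 · 23.29) = 2.879e+04 m.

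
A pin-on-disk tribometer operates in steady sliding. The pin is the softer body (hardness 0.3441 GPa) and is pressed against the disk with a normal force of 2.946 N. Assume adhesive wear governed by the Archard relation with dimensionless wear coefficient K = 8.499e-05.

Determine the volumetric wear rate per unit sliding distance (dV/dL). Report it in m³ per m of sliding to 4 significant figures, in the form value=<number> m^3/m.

Intermediate values are shown rounded. Each operation keeps full float precision. Rounded just once: four significant figures.
Hardness H = 0.3441 GPa = 3.441e+08 Pa.
In SI base units, W = 2.946 N, H = 3.441e+08 Pa, K = 8.499e-05.
Rate of wear dV/dL = K·W/H, per unit distance: 8.499e-05 · 2.946 / 3.441e+08 = 7.276e-13 m³/m.

value=7.276e-13 m^3/m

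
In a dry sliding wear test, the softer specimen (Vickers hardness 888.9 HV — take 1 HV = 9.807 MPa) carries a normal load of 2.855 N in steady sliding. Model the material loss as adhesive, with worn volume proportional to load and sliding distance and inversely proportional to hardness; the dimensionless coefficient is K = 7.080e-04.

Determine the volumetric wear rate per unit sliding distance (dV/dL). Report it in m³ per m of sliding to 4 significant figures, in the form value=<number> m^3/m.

value=2.319e-13 m^3/m

Each operation holds exact precision. Intermediates are displayed rounded. Rounded once at the end, at 4 significant figures.
Convert: Hardness H = 888.9 HV × 9.807 MPa/HV = 8717 MPa = 8.717e+09 Pa.
As SI base values: W = 2.855 N, H = 8.717e+09 Pa, K = 7.080e-04.
Wear rate dV/dL = K·W/H, per unit distance: 7.080e-04 · 2.855 / 8.717e+09 = 2.319e-13 m³/m.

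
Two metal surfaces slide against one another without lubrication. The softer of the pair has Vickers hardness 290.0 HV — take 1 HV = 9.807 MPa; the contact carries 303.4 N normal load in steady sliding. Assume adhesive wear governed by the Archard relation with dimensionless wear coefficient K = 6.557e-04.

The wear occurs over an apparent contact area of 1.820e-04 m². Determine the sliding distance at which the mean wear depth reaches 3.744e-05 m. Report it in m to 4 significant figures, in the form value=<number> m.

The intermediates are printed rounded. Each operation holds full float precision. Rounded once at the end: four significant digits.
Convert: Hardness H = 290.0 HV × 9.807 MPa/HV = 2844 MPa = 2.844e+09 Pa.
Collected in SI base units: W = 303.4 N, H = 2.844e+09 Pa, K = 6.557e-04.
Limit volume V_lim = h_lim·A = 3.744e-05 · 1.820e-04 = 6.814e-09 m³.
So the life L = V_lim·H/(K·W) = 6.814e-09 · 2.844e+09 / (6.557e-04 · 303.4) = 97.41 m.

value=97.41 m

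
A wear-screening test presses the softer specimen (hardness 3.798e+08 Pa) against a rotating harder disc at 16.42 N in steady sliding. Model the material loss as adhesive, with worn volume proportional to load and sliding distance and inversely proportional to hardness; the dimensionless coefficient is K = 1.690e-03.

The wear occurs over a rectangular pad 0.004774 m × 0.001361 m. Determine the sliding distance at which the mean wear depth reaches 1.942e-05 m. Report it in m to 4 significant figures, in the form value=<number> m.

Intermediate values appear rounded; all arithmetic carries exact precision. Rounded once at the end, at 4 significant figures.
Convert: Contact area A = 0.004774 m × 0.001361 m = 6.497e-06 m².
Collected in SI base units: W = 16.42 N, H = 3.798e+08 Pa, K = 1.690e-03.
At the depth limit, V_lim = h_lim·A = 1.942e-05 · 6.497e-06 = 1.262e-10 m³.
Sliding life L = V_lim·H/(K·W) = 1.262e-10 · 3.798e+08 / (1.690e-03 · 16.42) = 1.727 m.

value=1.727 m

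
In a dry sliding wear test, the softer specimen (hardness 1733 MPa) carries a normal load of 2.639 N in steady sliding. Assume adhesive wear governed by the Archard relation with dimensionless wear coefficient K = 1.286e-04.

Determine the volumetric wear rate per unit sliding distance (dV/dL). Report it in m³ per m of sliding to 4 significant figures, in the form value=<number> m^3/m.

All working math runs at full float precision — displayed values are rounded. Rounded just once, at 4 significant digits.
Hardness H = 1733 MPa = 1.733e+09 Pa.
As SI base values: W = 2.639 N, H = 1.733e+09 Pa, K = 1.286e-04.
Wear rate dV/dL = K·W/H — distance-free: 1.286e-04 · 2.639 / 1.733e+09 = 1.958e-13 m³/m.

value=1.958e-13 m^3/m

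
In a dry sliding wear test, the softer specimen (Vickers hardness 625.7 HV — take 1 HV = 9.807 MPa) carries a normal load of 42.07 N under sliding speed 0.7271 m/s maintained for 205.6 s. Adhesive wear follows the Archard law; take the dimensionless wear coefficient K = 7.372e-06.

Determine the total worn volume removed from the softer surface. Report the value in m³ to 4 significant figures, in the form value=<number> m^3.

value=7.556e-12 m^3

Shown intermediates are rounded. The algebra maintains exact precision, and rounded once at the end, at four significant digits.
The distance L = v·t = 0.7271 m/s × 205.6 s = 149.5 m.
Hardness H = 625.7 HV × 9.807 MPa/HV = 6136 MPa = 6.136e+09 Pa.
Restated in SI base units: W = 42.07 N, H = 6.136e+09 Pa, K = 7.372e-06.
Archard volume V = K·W·L/H = 7.372e-06 · 42.07 · 149.5 / 6.136e+09 = 7.556e-12 m³.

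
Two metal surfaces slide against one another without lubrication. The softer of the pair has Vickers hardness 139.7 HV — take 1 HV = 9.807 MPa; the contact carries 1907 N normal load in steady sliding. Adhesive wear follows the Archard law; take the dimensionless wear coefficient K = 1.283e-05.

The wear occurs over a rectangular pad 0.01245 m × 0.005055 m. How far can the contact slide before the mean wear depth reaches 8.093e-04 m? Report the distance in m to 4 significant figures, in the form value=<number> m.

value=2852 m

All working math carries full precision. Intermediates appear rounded; rounded once at the end: four significant digits.
Convert: Hardness H = 139.7 HV × 9.807 MPa/HV = 1370 MPa = 1.370e+09 Pa.
Convert: Contact area A = 0.01245 m × 0.005055 m = 6.293e-05 m².
Restated in SI base units: W = 1907 N, H = 1.370e+09 Pa, K = 1.283e-05.
Wearable volume V_lim = h_lim·A = 8.093e-04 · 6.293e-05 = 5.093e-08 m³.
Inverting, life L = V_lim·H/(K·W) = 5.093e-08 · 1.370e+09 / (1.283e-05 · 1907) = 2852 m.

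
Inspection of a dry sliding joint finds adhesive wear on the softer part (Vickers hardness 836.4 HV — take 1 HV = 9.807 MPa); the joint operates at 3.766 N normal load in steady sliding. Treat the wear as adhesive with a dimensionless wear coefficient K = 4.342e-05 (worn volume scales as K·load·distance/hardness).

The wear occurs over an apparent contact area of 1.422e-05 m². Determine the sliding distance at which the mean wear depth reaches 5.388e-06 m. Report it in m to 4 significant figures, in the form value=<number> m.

Intermediates appear rounded — every step holds exact precision — one last rounding, at four significant figures.
Hardness H = 836.4 HV × 9.807 MPa/HV = 8203 MPa = 8.203e+09 Pa.
As SI base values: W = 3.766 N, H = 8.203e+09 Pa, K = 4.342e-05.
Volume at the limit: V_lim = h_lim·A = 5.388e-06 · 1.422e-05 = 7.662e-11 m³.
Inverting, life L = V_lim·H/(K·W) = 7.662e-11 · 8.203e+09 / (4.342e-05 · 3.766) = 3843 m.

value=3843 m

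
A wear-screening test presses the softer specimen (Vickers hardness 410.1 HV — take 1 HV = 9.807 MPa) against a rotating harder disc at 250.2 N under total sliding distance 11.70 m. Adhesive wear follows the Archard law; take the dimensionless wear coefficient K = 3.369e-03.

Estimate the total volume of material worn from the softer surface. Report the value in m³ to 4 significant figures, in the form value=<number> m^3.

value=2.452e-09 m^3

The algebra maintains exact precision; intermediates are shown rounded, and a lone final rounding: 4 significant figures.
Convert: Hardness H = 410.1 HV × 9.807 MPa/HV = 4022 MPa = 4.022e+09 Pa.
Working in SI base units: W = 250.2 N, H = 4.022e+09 Pa, K = 3.369e-03.
Wear volume V = K·W·L/H = 3.369e-03 · 250.2 · 11.70 / 4.022e+09 = 2.452e-09 m³.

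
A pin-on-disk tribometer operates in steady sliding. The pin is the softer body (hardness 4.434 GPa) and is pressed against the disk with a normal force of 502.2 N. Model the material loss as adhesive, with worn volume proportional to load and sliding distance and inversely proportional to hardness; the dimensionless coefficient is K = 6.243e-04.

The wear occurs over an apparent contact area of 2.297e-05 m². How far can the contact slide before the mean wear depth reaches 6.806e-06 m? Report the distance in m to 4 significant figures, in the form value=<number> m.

All arithmetic maintains full precision. Intermediates appear rounded; one last rounding to four significant digits.
Hardness H = 4.434 GPa = 4.434e+09 Pa.
In SI base units, W = 502.2 N, H = 4.434e+09 Pa, K = 6.243e-04.
Wearable volume V_lim = h_lim·A = 6.806e-06 · 2.297e-05 = 1.563e-10 m³.
Sliding life L = V_lim·H/(K·W) = 1.563e-10 · 4.434e+09 / (6.243e-04 · 502.2) = 2.211 m.

value=2.211 m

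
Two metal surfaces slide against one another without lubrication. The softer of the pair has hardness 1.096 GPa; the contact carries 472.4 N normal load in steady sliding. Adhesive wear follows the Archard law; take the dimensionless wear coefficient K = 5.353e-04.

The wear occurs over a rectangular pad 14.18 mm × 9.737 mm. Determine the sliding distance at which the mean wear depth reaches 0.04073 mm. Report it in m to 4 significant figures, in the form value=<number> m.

value=24.37 m

The computation holds exact precision; intermediates are printed rounded; a single final rounding, at four significant figures.
Convert: Hardness H = 1.096 GPa = 1.096e+09 Pa.
Convert: Pad sides 14.18 mm × 9.737 mm = 0.01418 m × 0.009737 m. Contact area A = 0.01418 m × 0.009737 m = 1.381e-04 m².
Convert: Depth limit h_lim = 0.04073 mm = 4.073e-05 m.
Restated in SI base units: W = 472.4 N, H = 1.096e+09 Pa, K = 5.353e-04.
At the depth limit, V_lim = h_lim·A = 4.073e-05 · 1.381e-04 = 5.624e-09 m³.
Sliding life L = V_lim·H/(K·W) = 5.624e-09 · 1.096e+09 / (5.353e-04 · 472.4) = 24.37 m.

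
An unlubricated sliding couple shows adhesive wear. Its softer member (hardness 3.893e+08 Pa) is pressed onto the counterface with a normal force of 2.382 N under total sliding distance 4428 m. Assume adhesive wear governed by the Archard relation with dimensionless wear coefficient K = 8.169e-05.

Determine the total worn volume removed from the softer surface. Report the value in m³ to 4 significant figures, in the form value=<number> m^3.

The intermediates are printed rounded, and each operation maintains exact precision; rounded just once to 4 significant digits.
In SI base units, W = 2.382 N, H = 3.893e+08 Pa, K = 8.169e-05.
Volume removed: V = K·W·L/H = 8.169e-05 · 2.382 · 4428 / 3.893e+08 = 2.213e-09 m³.

value=2.213e-09 m^3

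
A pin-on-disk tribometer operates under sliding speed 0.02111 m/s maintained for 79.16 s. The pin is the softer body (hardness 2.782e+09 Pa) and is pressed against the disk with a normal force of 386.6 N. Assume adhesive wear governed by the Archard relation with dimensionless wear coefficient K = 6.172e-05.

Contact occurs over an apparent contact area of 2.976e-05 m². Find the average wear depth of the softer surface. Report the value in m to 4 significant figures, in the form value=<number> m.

value=4.816e-07 m

All working math runs at full precision. Intermediates are displayed rounded — one final rounding, at four significant figures.
Total distance L = v·t = 0.02111 m/s × 79.16 s = 1.671 m.
In SI base units: W = 386.6 N, H = 2.782e+09 Pa, K = 6.172e-05.
Apply Archard: V = K·W·L/H = 6.172e-05 · 386.6 · 1.671 / 2.782e+09 = 1.433e-11 m³.
Mean depth h = V/A = 1.433e-11 / 2.976e-05 = 4.816e-07 m.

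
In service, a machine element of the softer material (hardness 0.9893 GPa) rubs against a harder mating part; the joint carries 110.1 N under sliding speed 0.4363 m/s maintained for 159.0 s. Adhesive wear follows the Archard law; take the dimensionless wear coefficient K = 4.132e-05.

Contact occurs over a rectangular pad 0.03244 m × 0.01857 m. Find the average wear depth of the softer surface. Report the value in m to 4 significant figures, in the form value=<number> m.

Intermediates appear rounded — each operation carries full float precision. Rounded once at the end: four significant figures.
Convert: The distance L = v·t = 0.4363 m/s × 159.0 s = 69.37 m.
Convert: Hardness H = 0.9893 GPa = 9.893e+08 Pa.
Convert: Contact area A = 0.03244 m × 0.01857 m = 6.024e-04 m².
Collected in SI base units: W = 110.1 N, H = 9.893e+08 Pa, K = 4.132e-05.
Archard volume V = K·W·L/H = 4.132e-05 · 110.1 · 69.37 / 9.893e+08 = 3.190e-10 m³.
Depth h = V/A = 3.190e-10 / 6.024e-04 = 5.296e-07 m.

value=5.296e-07 m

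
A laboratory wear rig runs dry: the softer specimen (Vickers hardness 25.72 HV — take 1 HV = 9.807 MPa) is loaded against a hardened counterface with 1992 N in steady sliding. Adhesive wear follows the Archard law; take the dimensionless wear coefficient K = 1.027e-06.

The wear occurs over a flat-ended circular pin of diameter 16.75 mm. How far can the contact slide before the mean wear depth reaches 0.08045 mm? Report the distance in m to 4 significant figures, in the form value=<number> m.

value=2186 m

Every step runs at exact precision — printed values are rounded. Rounded once at the end: four significant figures.
Convert: Hardness H = 25.72 HV × 9.807 MPa/HV = 252.2 MPa = 2.522e+08 Pa.
Convert: Pin diameter d = 16.75 mm = 0.01675 m. Contact area A = π·d²/4 = π·(0.01675 m)²/4 = 2.204e-04 m².
Convert: Depth limit h_lim = 0.08045 mm = 8.045e-05 m.
Expressed in SI base units: W = 1992 N, H = 2.522e+08 Pa, K = 1.027e-06.
Wearable volume V_lim = h_lim·A = 8.045e-05 · 2.204e-04 = 1.773e-08 m³.
So the life L = V_lim·H/(K·W) = 1.773e-08 · 2.522e+08 / (1.027e-06 · 1992) = 2186 m.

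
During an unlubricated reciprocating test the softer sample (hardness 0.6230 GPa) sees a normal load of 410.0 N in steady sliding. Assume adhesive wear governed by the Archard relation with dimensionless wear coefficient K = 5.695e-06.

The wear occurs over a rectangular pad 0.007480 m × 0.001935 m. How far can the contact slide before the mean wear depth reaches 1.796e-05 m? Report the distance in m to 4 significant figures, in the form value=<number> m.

value=69.36 m

Printed values are rounded — all arithmetic carries full precision — a lone final rounding: four significant digits.
Convert: Hardness H = 0.6230 GPa = 6.230e+08 Pa.
Convert: Contact area A = 0.007480 m × 0.001935 m = 1.447e-05 m².
Restated in SI base units: W = 410.0 N, H = 6.230e+08 Pa, K = 5.695e-06.
Allowed volume V_lim = h_lim·A = 1.796e-05 · 1.447e-05 = 2.599e-10 m³.
Inverting, life L = V_lim·H/(K·W) = 2.599e-10 · 6.230e+08 / (5.695e-06 · 410.0) = 69.36 m.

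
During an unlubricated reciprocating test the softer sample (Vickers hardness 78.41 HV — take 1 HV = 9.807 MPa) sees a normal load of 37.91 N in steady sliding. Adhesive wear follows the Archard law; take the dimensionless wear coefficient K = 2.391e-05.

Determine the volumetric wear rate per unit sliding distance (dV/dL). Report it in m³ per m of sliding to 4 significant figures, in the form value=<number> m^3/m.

value=1.179e-12 m^3/m

Intermediate values are shown rounded; all working math holds full float precision; a lone final rounding to 4 significant digits.
Hardness H = 78.41 HV × 9.807 MPa/HV = 769.0 MPa = 7.690e+08 Pa.
SI base units throughout: W = 37.91 N, H = 7.690e+08 Pa, K = 2.391e-05.
Volumetric rate dV/dL = K·W/H (no L dependence): 2.391e-05 · 37.91 / 7.690e+08 = 1.179e-12 m³/m.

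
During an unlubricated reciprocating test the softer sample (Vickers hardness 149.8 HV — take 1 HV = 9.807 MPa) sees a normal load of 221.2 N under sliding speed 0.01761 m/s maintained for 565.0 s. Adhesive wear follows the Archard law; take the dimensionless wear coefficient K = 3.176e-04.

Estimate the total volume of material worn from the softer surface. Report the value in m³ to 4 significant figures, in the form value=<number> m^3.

Every step runs at full precision; intermediates are shown rounded, and a single final rounding, at 4 significant digits.
Sliding distance L = v·t = 0.01761 m/s × 565.0 s = 9.950 m.
Hardness H = 149.8 HV × 9.807 MPa/HV = 1469 MPa = 1.469e+09 Pa.
In SI base units: W = 221.2 N, H = 1.469e+09 Pa, K = 3.176e-04.
Volume removed: V = K·W·L/H = 3.176e-04 · 221.2 · 9.950 / 1.469e+09 = 4.758e-10 m³.

value=4.758e-10 m^3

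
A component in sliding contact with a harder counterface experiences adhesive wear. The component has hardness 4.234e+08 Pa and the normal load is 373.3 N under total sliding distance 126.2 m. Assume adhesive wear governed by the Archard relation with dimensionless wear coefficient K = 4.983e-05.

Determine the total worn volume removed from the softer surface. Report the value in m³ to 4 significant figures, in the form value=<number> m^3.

value=5.544e-09 m^3

Quoted intermediates are rounded; each operation keeps full precision, and rounded just once: four significant figures.
In SI base units, W = 373.3 N, H = 4.234e+08 Pa, K = 4.983e-05.
Wear volume V = K·W·L/H = 4.983e-05 · 373.3 · 126.2 / 4.234e+08 = 5.544e-09 m³.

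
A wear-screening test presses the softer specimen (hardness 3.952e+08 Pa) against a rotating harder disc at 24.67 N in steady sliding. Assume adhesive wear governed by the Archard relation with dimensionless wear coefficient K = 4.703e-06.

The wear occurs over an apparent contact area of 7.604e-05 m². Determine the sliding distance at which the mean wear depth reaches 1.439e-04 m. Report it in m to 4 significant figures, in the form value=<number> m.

All working math keeps exact precision; the intermediates are displayed rounded. Rounded just once: four significant digits.
In SI base units: W = 24.67 N, H = 3.952e+08 Pa, K = 4.703e-06.
At the depth limit, V_lim = h_lim·A = 1.439e-04 · 7.604e-05 = 1.094e-08 m³.
Life L = V_lim·H/(K·W) = 1.094e-08 · 3.952e+08 / (4.703e-06 · 24.67) = 3.727e+04 m.

value=3.727e+04 m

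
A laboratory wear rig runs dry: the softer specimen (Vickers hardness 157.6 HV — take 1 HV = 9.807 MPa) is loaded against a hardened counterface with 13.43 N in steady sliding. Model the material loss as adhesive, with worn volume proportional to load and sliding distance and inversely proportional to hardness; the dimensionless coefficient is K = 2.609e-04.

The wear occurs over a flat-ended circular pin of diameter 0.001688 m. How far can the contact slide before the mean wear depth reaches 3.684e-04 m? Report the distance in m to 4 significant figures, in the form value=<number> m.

The intermediates are shown rounded — the algebra maintains full precision; rounded just once, at 4 significant figures.
Hardness H = 157.6 HV × 9.807 MPa/HV = 1546 MPa = 1.546e+09 Pa.
Contact area A = π·d²/4 = π·(0.001688 m)²/4 = 2.238e-06 m².
Restated in SI base units: W = 13.43 N, H = 1.546e+09 Pa, K = 2.609e-04.
Limit volume V_lim = h_lim·A = 3.684e-04 · 2.238e-06 = 8.244e-10 m³.
Inverting, life L = V_lim·H/(K·W) = 8.244e-10 · 1.546e+09 / (2.609e-04 · 13.43) = 363.7 m.

value=363.7 m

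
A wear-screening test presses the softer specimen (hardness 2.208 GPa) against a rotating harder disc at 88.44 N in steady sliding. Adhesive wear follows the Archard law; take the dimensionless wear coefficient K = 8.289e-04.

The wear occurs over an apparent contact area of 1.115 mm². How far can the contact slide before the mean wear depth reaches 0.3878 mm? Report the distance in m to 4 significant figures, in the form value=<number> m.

value=13.02 m

The intermediates are displayed rounded. Each operation carries full precision, and a single final rounding: four significant digits.
Convert: Hardness H = 2.208 GPa = 2.208e+09 Pa.
Convert: Contact area A = 1.115 mm² = 1.115e-06 m².
Convert: Depth limit h_lim = 0.3878 mm = 3.878e-04 m.
Collected in SI base units: W = 88.44 N, H = 2.208e+09 Pa, K = 8.289e-04.
Limit volume V_lim = h_lim·A = 3.878e-04 · 1.115e-06 = 4.324e-10 m³.
Sliding life L = V_lim·H/(K·W) = 4.324e-10 · 2.208e+09 / (8.289e-04 · 88.44) = 13.02 m.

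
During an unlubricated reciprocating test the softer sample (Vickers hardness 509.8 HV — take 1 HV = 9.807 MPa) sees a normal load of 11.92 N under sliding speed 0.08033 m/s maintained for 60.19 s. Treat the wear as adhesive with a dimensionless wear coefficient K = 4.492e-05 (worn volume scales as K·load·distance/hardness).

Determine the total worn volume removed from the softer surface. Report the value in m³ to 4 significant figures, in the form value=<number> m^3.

value=5.178e-13 m^3

The intermediates are displayed rounded. All working math keeps full float precision; one last rounding: 4 significant figures.
Convert: Total distance L = v·t = 0.08033 m/s × 60.19 s = 4.835 m.
Convert: Hardness H = 509.8 HV × 9.807 MPa/HV = 5000 MPa = 5.000e+09 Pa.
Collected in SI base units: W = 11.92 N, H = 5.000e+09 Pa, K = 4.492e-05.
Apply Archard: V = K·W·L/H = 4.492e-05 · 11.92 · 4.835 / 5.000e+09 = 5.178e-13 m³.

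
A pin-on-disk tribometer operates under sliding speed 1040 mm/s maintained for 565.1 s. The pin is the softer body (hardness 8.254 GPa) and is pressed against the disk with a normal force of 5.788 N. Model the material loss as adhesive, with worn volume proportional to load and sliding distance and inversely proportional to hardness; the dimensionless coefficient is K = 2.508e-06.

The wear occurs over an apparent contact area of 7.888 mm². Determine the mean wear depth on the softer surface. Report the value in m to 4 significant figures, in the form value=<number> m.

value=1.310e-07 m

Shown intermediates are rounded. The computation maintains full float precision; rounded once at the end: 4 significant figures.
Convert: Sliding speed v = 1040 mm/s = 1.040 m/s. Total distance L = v·t = 1.040 m/s × 565.1 s = 587.7 m.
Convert: Hardness H = 8.254 GPa = 8.254e+09 Pa.
Convert: Contact area A = 7.888 mm² = 7.888e-06 m².
Collected in SI base units: W = 5.788 N, H = 8.254e+09 Pa, K = 2.508e-06.
Wear volume V = K·W·L/H = 2.508e-06 · 5.788 · 587.7 / 8.254e+09 = 1.034e-12 m³.
Mean wear depth h = V/A = 1.034e-12 / 7.888e-06 = 1.310e-07 m.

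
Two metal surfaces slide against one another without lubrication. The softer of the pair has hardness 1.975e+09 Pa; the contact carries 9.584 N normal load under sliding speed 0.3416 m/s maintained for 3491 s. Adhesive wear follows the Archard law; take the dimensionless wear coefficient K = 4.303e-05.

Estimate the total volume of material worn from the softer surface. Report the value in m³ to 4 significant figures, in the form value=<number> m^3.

Each operation carries exact precision — intermediate values are printed rounded — one last rounding, at 4 significant digits.
Convert: Sliding distance L = v·t = 0.3416 m/s × 3491 s = 1193 m.
SI base units throughout: W = 9.584 N, H = 1.975e+09 Pa, K = 4.303e-05.
Volume removed: V = K·W·L/H = 4.303e-05 · 9.584 · 1193 / 1.975e+09 = 2.490e-10 m³.

value=2.490e-10 m^3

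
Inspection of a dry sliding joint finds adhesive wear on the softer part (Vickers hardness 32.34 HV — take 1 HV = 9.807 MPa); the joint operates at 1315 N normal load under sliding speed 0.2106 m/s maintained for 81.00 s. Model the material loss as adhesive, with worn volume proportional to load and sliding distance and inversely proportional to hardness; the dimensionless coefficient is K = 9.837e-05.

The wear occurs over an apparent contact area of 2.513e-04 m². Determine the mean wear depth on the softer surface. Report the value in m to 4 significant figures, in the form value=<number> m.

All arithmetic holds exact precision, and intermediate values are printed rounded, and a lone final rounding to four significant digits.
Convert: Sliding distance L = v·t = 0.2106 m/s × 81.00 s = 17.06 m.
Convert: Hardness H = 32.34 HV × 9.807 MPa/HV = 317.2 MPa = 3.172e+08 Pa.
Working in SI base units: W = 1315 N, H = 3.172e+08 Pa, K = 9.837e-05.
Archard relation: V = K·W·L/H = 9.837e-05 · 1315 · 17.06 / 3.172e+08 = 6.958e-09 m³.
Average depth h = V/A = 6.958e-09 / 2.513e-04 = 2.769e-05 m.

value=2.769e-05 m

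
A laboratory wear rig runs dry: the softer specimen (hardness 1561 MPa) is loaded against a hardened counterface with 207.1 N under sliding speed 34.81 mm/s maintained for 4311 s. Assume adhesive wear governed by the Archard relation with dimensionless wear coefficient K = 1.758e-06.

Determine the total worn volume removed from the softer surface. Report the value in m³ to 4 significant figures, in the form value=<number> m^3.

Intermediate values are shown rounded; all working math runs at full float precision; a lone final rounding: four significant digits.
Sliding speed v = 34.81 mm/s = 0.03481 m/s. Sliding distance L = v·t = 0.03481 m/s × 4311 s = 150.1 m.
Hardness H = 1561 MPa = 1.561e+09 Pa.
In SI base units, W = 207.1 N, H = 1.561e+09 Pa, K = 1.758e-06.
Archard relation: V = K·W·L/H = 1.758e-06 · 207.1 · 150.1 / 1.561e+09 = 3.500e-11 m³.

value=3.500e-11 m^3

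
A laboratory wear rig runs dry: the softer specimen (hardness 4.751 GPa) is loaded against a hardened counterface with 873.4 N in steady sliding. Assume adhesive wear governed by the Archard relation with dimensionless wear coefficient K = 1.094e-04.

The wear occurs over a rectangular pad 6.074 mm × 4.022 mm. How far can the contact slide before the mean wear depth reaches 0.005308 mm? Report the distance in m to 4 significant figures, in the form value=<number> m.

The intermediates are printed rounded; all working math keeps full precision. Rounded once at the end to four significant digits.
Convert: Hardness H = 4.751 GPa = 4.751e+09 Pa.
Convert: Pad sides 6.074 mm × 4.022 mm = 0.006074 m × 0.004022 m. Contact area A = 0.006074 m × 0.004022 m = 2.443e-05 m².
Convert: Depth limit h_lim = 0.005308 mm = 5.308e-06 m.
Expressed in SI base units: W = 873.4 N, H = 4.751e+09 Pa, K = 1.094e-04.
Allowed volume V_lim = h_lim·A = 5.308e-06 · 2.443e-05 = 1.297e-10 m³.
Sliding life L = V_lim·H/(K·W) = 1.297e-10 · 4.751e+09 / (1.094e-04 · 873.4) = 6.448 m.

value=6.448 m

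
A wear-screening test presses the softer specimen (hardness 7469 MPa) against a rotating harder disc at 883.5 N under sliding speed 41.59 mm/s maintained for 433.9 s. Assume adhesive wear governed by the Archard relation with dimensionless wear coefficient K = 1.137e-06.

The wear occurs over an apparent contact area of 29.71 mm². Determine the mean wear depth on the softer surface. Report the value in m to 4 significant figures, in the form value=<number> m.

value=8.169e-08 m

The intermediates are shown rounded — every step holds exact precision; rounded once at the end, at four significant figures.
Convert: Sliding speed v = 41.59 mm/s = 0.04159 m/s. Distance covered L = v·t = 0.04159 m/s × 433.9 s = 18.05 m.
Convert: Hardness H = 7469 MPa = 7.469e+09 Pa.
Convert: Contact area A = 29.71 mm² = 2.971e-05 m².
Working in SI base units: W = 883.5 N, H = 7.469e+09 Pa, K = 1.137e-06.
Apply Archard: V = K·W·L/H = 1.137e-06 · 883.5 · 18.05 / 7.469e+09 = 2.427e-12 m³.
Wear depth h = V/A = 2.427e-12 / 2.971e-05 = 8.169e-08 m.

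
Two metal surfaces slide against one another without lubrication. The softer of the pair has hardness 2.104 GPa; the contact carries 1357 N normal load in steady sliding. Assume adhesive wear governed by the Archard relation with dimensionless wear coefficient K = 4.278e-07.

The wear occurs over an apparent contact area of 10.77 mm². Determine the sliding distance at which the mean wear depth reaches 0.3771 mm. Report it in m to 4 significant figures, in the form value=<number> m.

Intermediates are displayed rounded, and every step carries exact precision, and one last rounding: 4 significant digits.
Hardness H = 2.104 GPa = 2.104e+09 Pa.
Contact area A = 10.77 mm² = 1.077e-05 m².
Depth limit h_lim = 0.3771 mm = 3.771e-04 m.
Collected in SI base units: W = 1357 N, H = 2.104e+09 Pa, K = 4.278e-07.
Volume at the limit: V_lim = h_lim·A = 3.771e-04 · 1.077e-05 = 4.061e-09 m³.
So the life L = V_lim·H/(K·W) = 4.061e-09 · 2.104e+09 / (4.278e-07 · 1357) = 1.472e+04 m.

value=1.472e+04 m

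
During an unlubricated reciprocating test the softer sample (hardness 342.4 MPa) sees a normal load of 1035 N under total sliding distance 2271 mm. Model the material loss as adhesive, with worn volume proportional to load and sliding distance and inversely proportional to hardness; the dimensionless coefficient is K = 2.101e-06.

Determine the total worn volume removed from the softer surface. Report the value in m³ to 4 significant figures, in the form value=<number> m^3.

Shown intermediates are rounded, and each operation keeps full float precision — one last rounding: 4 significant digits.
Convert: The distance L = 2271 mm = 2.271 m.
Convert: Hardness H = 342.4 MPa = 3.424e+08 Pa.
SI base units throughout: W = 1035 N, H = 3.424e+08 Pa, K = 2.101e-06.
Archard volume V = K·W·L/H = 2.101e-06 · 1035 · 2.271 / 3.424e+08 = 1.442e-11 m³.

value=1.442e-11 m^3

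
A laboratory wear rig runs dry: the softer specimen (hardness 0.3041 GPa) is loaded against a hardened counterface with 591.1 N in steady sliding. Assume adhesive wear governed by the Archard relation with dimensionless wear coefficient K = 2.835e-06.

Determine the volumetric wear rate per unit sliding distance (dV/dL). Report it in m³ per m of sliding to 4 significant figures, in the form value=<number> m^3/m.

value=5.511e-12 m^3/m

Intermediates are printed rounded — all working math maintains exact precision; a lone final rounding to 4 significant figures.
Hardness H = 0.3041 GPa = 3.041e+08 Pa.
SI base units throughout: W = 591.1 N, H = 3.041e+08 Pa, K = 2.835e-06.
The wear rate dV/dL = K·W/H (independent of L): 2.835e-06 · 591.1 / 3.041e+08 = 5.511e-12 m³/m.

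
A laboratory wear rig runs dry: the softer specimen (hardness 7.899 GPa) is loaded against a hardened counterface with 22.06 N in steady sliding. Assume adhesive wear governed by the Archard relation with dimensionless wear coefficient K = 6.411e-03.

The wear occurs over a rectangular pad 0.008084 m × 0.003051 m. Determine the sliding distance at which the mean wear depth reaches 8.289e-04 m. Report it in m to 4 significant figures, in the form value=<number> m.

All arithmetic holds exact precision, and the intermediates are shown rounded; one final rounding: 4 significant digits.
Hardness H = 7.899 GPa = 7.899e+09 Pa.
Contact area A = 0.008084 m × 0.003051 m = 2.466e-05 m².
In SI base units: W = 22.06 N, H = 7.899e+09 Pa, K = 6.411e-03.
Permissible volume V_lim = h_lim·A = 8.289e-04 · 2.466e-05 = 2.044e-08 m³.
Inverting, life L = V_lim·H/(K·W) = 2.044e-08 · 7.899e+09 / (6.411e-03 · 22.06) = 1142 m.

value=1142 m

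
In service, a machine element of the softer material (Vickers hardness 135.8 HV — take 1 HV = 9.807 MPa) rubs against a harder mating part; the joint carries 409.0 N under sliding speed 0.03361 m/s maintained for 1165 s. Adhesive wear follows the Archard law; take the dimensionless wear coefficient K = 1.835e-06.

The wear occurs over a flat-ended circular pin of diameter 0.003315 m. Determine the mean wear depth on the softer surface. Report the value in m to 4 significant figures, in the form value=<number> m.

Shown intermediates are rounded, and every step carries full precision; rounded just once to 4 significant digits.
Sliding distance L = v·t = 0.03361 m/s × 1165 s = 39.16 m.
Hardness H = 135.8 HV × 9.807 MPa/HV = 1332 MPa = 1.332e+09 Pa.
Contact area A = π·d²/4 = π·(0.003315 m)²/4 = 8.631e-06 m².
In SI base units, W = 409.0 N, H = 1.332e+09 Pa, K = 1.835e-06.
Wear volume V = K·W·L/H = 1.835e-06 · 409.0 · 39.16 / 1.332e+09 = 2.207e-11 m³.
Depth of wear h = V/A = 2.207e-11 / 8.631e-06 = 2.557e-06 m.

value=2.557e-06 m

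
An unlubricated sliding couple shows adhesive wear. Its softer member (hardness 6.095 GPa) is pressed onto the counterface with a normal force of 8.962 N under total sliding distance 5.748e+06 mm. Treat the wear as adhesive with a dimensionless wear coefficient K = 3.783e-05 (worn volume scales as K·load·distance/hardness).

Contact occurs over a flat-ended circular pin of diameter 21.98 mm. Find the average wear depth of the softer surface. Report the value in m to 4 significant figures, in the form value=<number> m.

value=8.426e-07 m

Intermediates are displayed rounded, and every step holds full float precision — a lone final rounding, at 4 significant digits.
Convert: Total distance L = 5.748e+06 mm = 5748 m.
Convert: Hardness H = 6.095 GPa = 6.095e+09 Pa.
Convert: Pin diameter d = 21.98 mm = 0.02198 m. Contact area A = π·d²/4 = π·(0.02198 m)²/4 = 3.794e-04 m².
Working in SI base units: W = 8.962 N, H = 6.095e+09 Pa, K = 3.783e-05.
Volume removed: V = K·W·L/H = 3.783e-05 · 8.962 · 5748 / 6.095e+09 = 3.197e-10 m³.
Mean wear depth h = V/A = 3.197e-10 / 3.794e-04 = 8.426e-07 m.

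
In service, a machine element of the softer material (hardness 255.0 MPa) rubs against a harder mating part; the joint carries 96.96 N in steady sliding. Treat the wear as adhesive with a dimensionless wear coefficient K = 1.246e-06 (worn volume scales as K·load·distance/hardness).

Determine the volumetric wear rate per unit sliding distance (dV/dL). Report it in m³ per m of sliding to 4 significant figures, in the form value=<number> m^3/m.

value=4.738e-13 m^3/m

The intermediates are shown rounded — each operation runs at full float precision — a lone final rounding: 4 significant figures.
Convert: Hardness H = 255.0 MPa = 2.550e+08 Pa.
SI base units throughout: W = 96.96 N, H = 2.550e+08 Pa, K = 1.246e-06.
Sliding wear rate dV/dL = K·W/H: 1.246e-06 · 96.96 / 2.550e+08 = 4.738e-13 m³/m.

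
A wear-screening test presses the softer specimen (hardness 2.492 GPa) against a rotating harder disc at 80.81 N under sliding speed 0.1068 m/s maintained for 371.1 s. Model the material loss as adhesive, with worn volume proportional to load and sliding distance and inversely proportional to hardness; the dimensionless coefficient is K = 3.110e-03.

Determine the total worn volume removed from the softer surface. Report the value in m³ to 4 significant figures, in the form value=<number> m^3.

All arithmetic runs at full precision. Intermediate values are displayed rounded. Rounded once at the end: four significant figures.
Convert: Path length L = v·t = 0.1068 m/s × 371.1 s = 39.63 m.
Convert: Hardness H = 2.492 GPa = 2.492e+09 Pa.
Restated in SI base units: W = 80.81 N, H = 2.492e+09 Pa, K = 3.110e-03.
Volume removed: V = K·W·L/H = 3.110e-03 · 80.81 · 39.63 / 2.492e+09 = 3.997e-09 m³.

value=3.997e-09 m^3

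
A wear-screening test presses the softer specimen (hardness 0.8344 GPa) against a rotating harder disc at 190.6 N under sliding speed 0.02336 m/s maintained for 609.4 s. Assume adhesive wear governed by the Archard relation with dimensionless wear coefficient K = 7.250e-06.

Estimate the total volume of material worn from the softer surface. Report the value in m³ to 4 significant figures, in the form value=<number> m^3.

value=2.358e-11 m^3

The algebra keeps exact precision, and intermediate values are displayed rounded. Rounded just once to 4 significant digits.
Sliding distance L = v·t = 0.02336 m/s × 609.4 s = 14.24 m.
Hardness H = 0.8344 GPa = 8.344e+08 Pa.
In SI base units: W = 190.6 N, H = 8.344e+08 Pa, K = 7.250e-06.
The Archard volume V = K·W·L/H = 7.250e-06 · 190.6 · 14.24 / 8.344e+08 = 2.358e-11 m³.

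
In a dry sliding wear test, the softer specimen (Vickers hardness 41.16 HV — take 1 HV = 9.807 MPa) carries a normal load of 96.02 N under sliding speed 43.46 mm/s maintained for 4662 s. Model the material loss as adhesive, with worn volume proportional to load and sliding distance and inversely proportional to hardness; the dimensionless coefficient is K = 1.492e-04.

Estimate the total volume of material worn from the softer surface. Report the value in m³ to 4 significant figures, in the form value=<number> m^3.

Intermediates are displayed rounded, and the algebra holds full precision, and one final rounding to 4 significant digits.
Convert: Sliding speed v = 43.46 mm/s = 0.04346 m/s. Distance L = v·t = 0.04346 m/s × 4662 s = 202.6 m.
Convert: Hardness H = 41.16 HV × 9.807 MPa/HV = 403.7 MPa = 4.037e+08 Pa.
As SI base values: W = 96.02 N, H = 4.037e+08 Pa, K = 1.492e-04.
Apply Archard: V = K·W·L/H = 1.492e-04 · 96.02 · 202.6 / 4.037e+08 = 7.191e-09 m³.

value=7.191e-09 m^3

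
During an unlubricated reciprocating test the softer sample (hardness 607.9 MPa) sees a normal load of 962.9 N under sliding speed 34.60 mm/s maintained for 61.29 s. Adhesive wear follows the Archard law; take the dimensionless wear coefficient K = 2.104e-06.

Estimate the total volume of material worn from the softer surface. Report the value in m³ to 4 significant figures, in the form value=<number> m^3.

All working math runs at full float precision, and shown intermediates are rounded. Rounded once at the end: four significant figures.
Convert: Sliding speed v = 34.60 mm/s = 0.03460 m/s. Path length L = v·t = 0.03460 m/s × 61.29 s = 2.121 m.
Convert: Hardness H = 607.9 MPa = 6.079e+08 Pa.
SI base units throughout: W = 962.9 N, H = 6.079e+08 Pa, K = 2.104e-06.
Worn volume V = K·W·L/H = 2.104e-06 · 962.9 · 2.121 / 6.079e+08 = 7.067e-12 m³.

value=7.067e-12 m^3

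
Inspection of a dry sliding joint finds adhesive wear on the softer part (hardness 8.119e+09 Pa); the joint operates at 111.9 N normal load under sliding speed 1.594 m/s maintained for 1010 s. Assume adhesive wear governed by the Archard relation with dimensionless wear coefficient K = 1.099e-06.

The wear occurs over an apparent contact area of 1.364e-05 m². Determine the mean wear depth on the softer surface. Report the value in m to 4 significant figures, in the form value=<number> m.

value=1.788e-06 m

Intermediates appear rounded; all working math maintains exact precision, and rounded just once: four significant digits.
Distance covered L = v·t = 1.594 m/s × 1010 s = 1610 m.
In SI base units: W = 111.9 N, H = 8.119e+09 Pa, K = 1.099e-06.
Archard volume V = K·W·L/H = 1.099e-06 · 111.9 · 1610 / 8.119e+09 = 2.439e-11 m³.
Depth of wear h = V/A = 2.439e-11 / 1.364e-05 = 1.788e-06 m.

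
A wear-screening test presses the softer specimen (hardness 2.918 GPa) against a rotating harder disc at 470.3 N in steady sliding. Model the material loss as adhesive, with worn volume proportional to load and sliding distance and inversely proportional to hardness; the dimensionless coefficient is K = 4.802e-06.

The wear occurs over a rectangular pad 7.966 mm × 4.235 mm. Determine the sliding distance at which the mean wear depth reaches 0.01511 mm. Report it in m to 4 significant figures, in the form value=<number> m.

value=658.6 m

The intermediates are displayed rounded; each operation holds full float precision; one last rounding: 4 significant digits.
Convert: Hardness H = 2.918 GPa = 2.918e+09 Pa.
Convert: Pad sides 7.966 mm × 4.235 mm = 0.007966 m × 0.004235 m. Contact area A = 0.007966 m × 0.004235 m = 3.374e-05 m².
Convert: Depth limit h_lim = 0.01511 mm = 1.511e-05 m.
In SI base units, W = 470.3 N, H = 2.918e+09 Pa, K = 4.802e-06.
Wearable volume V_lim = h_lim·A = 1.511e-05 · 3.374e-05 = 5.098e-10 m³.
Inverting, life L = V_lim·H/(K·W) = 5.098e-10 · 2.918e+09 / (4.802e-06 · 470.3) = 658.6 m.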